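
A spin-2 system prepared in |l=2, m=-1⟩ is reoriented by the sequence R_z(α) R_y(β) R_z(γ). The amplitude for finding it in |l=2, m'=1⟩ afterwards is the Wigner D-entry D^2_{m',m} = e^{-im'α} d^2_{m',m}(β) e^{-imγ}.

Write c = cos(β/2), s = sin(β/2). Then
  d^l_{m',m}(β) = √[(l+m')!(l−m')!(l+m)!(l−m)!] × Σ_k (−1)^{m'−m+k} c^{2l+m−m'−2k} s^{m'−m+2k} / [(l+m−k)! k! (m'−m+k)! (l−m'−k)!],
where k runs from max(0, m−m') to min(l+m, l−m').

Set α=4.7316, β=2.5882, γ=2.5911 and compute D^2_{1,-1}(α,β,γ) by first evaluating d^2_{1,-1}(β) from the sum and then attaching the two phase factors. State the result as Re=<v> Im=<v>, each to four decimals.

Re=0.3501 Im=0.5466

First d^2_{1,-1}(β=2.5882), then the phase factors e^{-i(1)α} and e^{-i(-1)γ}:
With c≡cos(β/2)=0.273179 and s≡sin(β/2)=0.961963, N=[6·1·1·6]^{1/2}=6.000000
k: max(0,(-1)−(1))=0 … min(2+(-1),2−(1))=1
  k=0: (−1)^2·6.0000/(2)·0.2732^2·0.9620^2 = +0.207173
  k=1: (−1)^3·6.0000/(6)·0.2732^0·0.9620^4 = -0.856315
d^2_{1,-1}(2.5882) = +0.207173 -0.856315 = -0.649142
Attach z-rotation phases: D = e^{-i(1)(4.7316)}·(-0.649142)·e^{-i(-1)(2.5911)} = +0.350136+0.546617i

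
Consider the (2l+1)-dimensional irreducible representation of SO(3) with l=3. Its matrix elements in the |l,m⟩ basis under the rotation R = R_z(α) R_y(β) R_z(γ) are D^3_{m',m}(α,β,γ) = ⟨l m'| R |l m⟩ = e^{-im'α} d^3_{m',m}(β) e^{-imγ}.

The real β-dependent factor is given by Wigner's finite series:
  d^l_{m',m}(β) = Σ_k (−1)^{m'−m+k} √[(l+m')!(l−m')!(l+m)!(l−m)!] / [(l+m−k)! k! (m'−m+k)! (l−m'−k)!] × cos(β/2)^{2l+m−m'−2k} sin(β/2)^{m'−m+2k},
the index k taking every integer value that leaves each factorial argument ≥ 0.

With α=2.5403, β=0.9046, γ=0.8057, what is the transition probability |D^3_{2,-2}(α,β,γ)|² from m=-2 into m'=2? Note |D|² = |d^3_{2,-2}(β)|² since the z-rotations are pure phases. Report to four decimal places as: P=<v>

P=0.0198

First d^3_{2,-2}(β=0.9046), then the phase factors e^{-i(2)α} and e^{-i(-2)γ}:
c=cos(0.9046/2)=0.899444, s=sin(0.9046/2)=0.437035; N=√[120·1·1·120]=120.000000
The bounds max(0,m−m')=0 and min(l+m,l−m')=1 give 2 terms
  k=0: (−1)^4·120.0000/(24)·0.8994^2·0.4370^4 = +0.147566
  k=1: (−1)^5·120.0000/(120)·0.8994^0·0.4370^6 = -0.006968
d^3_{2,-2}(0.9046) = +0.147566 -0.006968 = +0.140598
|D^3_{2,-2}|² = |d^3_{2,-2}(β)|² = (+0.140598)² = 0.019768 (the z-rotation phases have unit modulus)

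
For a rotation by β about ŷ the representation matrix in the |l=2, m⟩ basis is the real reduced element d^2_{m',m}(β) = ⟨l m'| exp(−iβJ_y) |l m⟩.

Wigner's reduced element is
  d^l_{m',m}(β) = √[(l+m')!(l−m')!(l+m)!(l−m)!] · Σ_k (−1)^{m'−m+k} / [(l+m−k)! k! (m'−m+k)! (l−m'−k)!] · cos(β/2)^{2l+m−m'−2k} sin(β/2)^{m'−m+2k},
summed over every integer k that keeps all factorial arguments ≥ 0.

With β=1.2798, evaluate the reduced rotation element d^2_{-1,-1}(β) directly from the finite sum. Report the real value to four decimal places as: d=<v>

d^2_{-1,-1}(β=1.2798) via Wigner's sum:
Half-angle: c=0.802155, s=0.597115. N=√(1·6·1·6)=6.000000
k∈{0,1} keeps every argument non-negative
  k=0: (−1)^0·6.0000/(6)·0.8022^4·0.5971^0 = +0.414032
  k=1: (−1)^1·6.0000/(2)·0.8022^2·0.5971^2 = -0.688263
d^2_{-1,-1}(1.2798) = +0.414032 -0.688263 = -0.274231

d=-0.2742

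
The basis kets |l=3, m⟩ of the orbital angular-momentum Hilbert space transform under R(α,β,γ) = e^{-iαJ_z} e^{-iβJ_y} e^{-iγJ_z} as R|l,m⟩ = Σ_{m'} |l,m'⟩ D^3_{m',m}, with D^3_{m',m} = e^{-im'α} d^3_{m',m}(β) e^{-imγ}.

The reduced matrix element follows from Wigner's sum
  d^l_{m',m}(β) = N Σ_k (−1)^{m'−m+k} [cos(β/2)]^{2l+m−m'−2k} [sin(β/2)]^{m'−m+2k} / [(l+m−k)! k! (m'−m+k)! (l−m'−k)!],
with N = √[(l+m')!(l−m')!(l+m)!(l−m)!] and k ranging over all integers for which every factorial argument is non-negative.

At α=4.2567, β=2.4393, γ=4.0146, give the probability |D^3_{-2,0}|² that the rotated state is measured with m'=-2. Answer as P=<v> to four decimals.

P=0.1902

D^3_{-2,0}(4.2567,2.4393,4.0146) = e^{-i·-2·4.2567}·d^3_{-2,0}(2.4393)·e^{-i·0·4.0146}. Compute d first:
With c≡cos(β/2)=0.343974 and s≡sin(β/2)=0.938979, N=[1·120·6·6]^{1/2}=65.726707
Admissible k: 2..3 (factorial args all ≥0)
  k=2: (−1)^0·65.7267/(12)·0.3440^4·0.9390^2 = +0.067605
  k=3: (−1)^1·65.7267/(12)·0.3440^2·0.9390^4 = -0.503775
d^3_{-2,0}(2.4393) = +0.067605 -0.503775 = -0.436170
|D^3_{-2,0}|² = |d^3_{-2,0}(β)|² = (-0.436170)² = 0.190244 (the z-rotation phases have unit modulus)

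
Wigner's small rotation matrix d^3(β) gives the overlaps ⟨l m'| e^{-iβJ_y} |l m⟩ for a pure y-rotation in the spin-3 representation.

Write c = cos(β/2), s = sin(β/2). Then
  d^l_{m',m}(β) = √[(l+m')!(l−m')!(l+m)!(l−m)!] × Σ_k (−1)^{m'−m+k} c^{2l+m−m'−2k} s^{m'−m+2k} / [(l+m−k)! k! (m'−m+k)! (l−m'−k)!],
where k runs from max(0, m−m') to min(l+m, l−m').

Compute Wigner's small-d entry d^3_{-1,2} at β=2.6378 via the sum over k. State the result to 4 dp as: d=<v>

d=-0.5825

d^3_{-1,2}(β=2.6378) via Wigner's sum:
Half-angle: c=0.249241, s=0.968442. N=√(2·24·120·1)=75.894664
The bounds max(0,m−m')=3 and min(l+m,l−m')=4 give 2 terms
  k=3: (−1)^0·75.8947/(12)·0.2492^3·0.9684^3 = +0.088942
  k=4: (−1)^1·75.8947/(24)·0.2492^1·0.9684^5 = -0.671408
d^3_{-1,2}(2.6378) = +0.088942 -0.671408 = -0.582465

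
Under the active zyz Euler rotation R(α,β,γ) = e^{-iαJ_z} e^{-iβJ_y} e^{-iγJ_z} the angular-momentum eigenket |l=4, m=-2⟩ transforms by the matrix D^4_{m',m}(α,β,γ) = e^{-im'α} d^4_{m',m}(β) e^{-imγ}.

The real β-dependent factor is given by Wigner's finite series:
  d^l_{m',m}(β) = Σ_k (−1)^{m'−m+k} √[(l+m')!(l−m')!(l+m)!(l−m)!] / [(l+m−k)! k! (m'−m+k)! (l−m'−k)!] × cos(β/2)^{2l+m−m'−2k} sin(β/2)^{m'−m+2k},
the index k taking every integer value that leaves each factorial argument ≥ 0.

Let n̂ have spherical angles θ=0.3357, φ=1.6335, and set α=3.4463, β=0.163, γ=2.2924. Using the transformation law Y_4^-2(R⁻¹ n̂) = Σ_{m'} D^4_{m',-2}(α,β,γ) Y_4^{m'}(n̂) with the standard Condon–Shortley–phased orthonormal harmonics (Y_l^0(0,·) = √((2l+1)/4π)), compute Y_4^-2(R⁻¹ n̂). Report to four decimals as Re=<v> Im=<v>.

Need the full column D^4_{m',-2} for m'=−4..4 at α=3.4463, β=0.163, γ=2.2924.
cos(β/2)=0.996681, sin(β/2)=0.081410
d^4_{-4,-2}: single k=2 term ⇒ +0.034377;  D = +0.030499-0.015861i
d^4_{-3,-2}: k∈[1..2] ⇒ +0.297600 -0.005957 = +0.291644;  D = -0.206457+0.205989i
d^4_{-2,-2}: k∈[0..2] ⇒ +0.973752 -0.077960 +0.000650 = +0.896442;  D = +0.415409-0.794383i
d^4_{-1,-2}: k∈[0..2] ⇒ -0.337447 +0.011257 -0.000050 = -0.326240;  D = +0.057481-0.321136i
d^4_{0,-2}: k∈[0..2] ⇒ +0.061633 -0.001097 +0.000003 = +0.060539;  D = -0.007703-0.060047i
d^4_{1,-2}: k∈[0..2] ⇒ -0.007505 +0.000075 -0.000000 = -0.007430;  D = -0.003113-0.006746i
d^4_{2,-2}: k∈[0..2] ⇒ +0.000650 -0.000003 +0.000000 = +0.000647;  D = -0.000435-0.000479i
d^4_{3,-2}: k∈[0..1] ⇒ -0.000040 +0.000000 = -0.000040;  D = -0.000034-0.000020i
d^4_{4,-2}: single k=0 term ⇒ +0.000002;  D = -0.000001-0.000000i
Y_4^{m'}(θ=0.3357,φ=1.6335) and Σ D·Y over m':
  (+0.0305-0.0159i)·(+0.0050-0.0013i)  (-0.2065+0.2060i)·(+0.0079+0.0415i)  (+0.4154-0.7944i)·(-0.1888+0.0238i)  (+0.0575-0.3211i)·(-0.0299-0.4759i)  (-0.0077-0.0600i)·(+0.4307+0.0000i)  (-0.0031-0.0067i)·(+0.0299-0.4759i)  (-0.0004-0.0005i)·(-0.1888-0.0238i)  (-0.0000-0.0000i)·(-0.0079+0.0415i)  (-0.0000-0.0000i)·(+0.0050+0.0013i)
Y_4^-2(R⁻¹ n̂) = -0.230641+0.110523i

Re=-0.2306 Im=0.1105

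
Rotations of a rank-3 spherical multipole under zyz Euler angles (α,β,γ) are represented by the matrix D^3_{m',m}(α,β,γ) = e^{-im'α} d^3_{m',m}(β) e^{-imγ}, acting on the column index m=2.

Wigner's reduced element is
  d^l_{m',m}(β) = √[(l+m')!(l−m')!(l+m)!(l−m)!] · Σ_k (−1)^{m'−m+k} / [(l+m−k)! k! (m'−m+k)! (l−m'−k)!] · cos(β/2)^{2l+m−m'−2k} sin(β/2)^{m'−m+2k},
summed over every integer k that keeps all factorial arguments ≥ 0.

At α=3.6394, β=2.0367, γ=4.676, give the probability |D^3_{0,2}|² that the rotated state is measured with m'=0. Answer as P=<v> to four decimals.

D^3_{0,2}(3.6394,2.0367,4.676) = e^{-i·0·3.6394}·d^3_{0,2}(2.0367)·e^{-i·2·4.676}. Compute d first:
c=cos(2.0367/2)=0.524771, s=sin(2.0367/2)=0.851243; N=√[6·6·120·1]=65.726707
Admissible k: 2..3 (factorial args all ≥0)
  k=2: (−1)^0·65.7267/(12)·0.5248^4·0.8512^2 = +0.300987
  k=3: (−1)^1·65.7267/(12)·0.5248^2·0.8512^4 = -0.791982
d^3_{0,2}(2.0367) = +0.300987 -0.791982 = -0.490995
|D^3_{0,2}|² = |d^3_{0,2}(β)|² = (-0.490995)² = 0.241076 (the z-rotation phases have unit modulus)

P=0.2411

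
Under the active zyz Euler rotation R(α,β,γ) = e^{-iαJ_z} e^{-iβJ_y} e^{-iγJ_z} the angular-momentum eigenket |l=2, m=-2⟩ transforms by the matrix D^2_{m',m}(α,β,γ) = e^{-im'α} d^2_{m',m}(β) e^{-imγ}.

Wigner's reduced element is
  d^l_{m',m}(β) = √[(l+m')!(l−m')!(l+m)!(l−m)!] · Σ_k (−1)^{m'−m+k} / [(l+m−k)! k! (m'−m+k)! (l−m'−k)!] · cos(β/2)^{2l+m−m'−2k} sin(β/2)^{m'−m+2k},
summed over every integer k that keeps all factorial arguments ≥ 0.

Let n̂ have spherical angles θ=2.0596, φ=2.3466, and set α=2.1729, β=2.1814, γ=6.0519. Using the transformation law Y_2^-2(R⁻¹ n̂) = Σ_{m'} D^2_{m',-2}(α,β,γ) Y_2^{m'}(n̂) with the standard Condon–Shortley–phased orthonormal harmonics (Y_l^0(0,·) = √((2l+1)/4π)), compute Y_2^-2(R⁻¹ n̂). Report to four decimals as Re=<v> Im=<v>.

Re=0.0024 Im=0.0138

Need the full column D^2_{m',-2} for m'=−2..2 at α=2.1729, β=2.1814, γ=6.0519.
cos(β/2)=0.461865, sin(β/2)=0.886950
d^2_{-2,-2}: single k=0 term ⇒ +0.045505;  D = -0.033554-0.030738i
d^2_{-1,-2}: single k=0 term ⇒ -0.174773;  D = +0.024308-0.173074i
d^2_{0,-2}: single k=0 term ⇒ +0.411059;  D = +0.367860-0.183435i
d^2_{1,-2}: single k=0 term ⇒ -0.644529;  D = +0.563725+0.312461i
d^2_{2,-2}: single k=0 term ⇒ +0.618867;  D = +0.059309+0.616019i
Y_2^{m'}(θ=2.0596,φ=2.3466) and Σ D·Y over m':
  (-0.0336-0.0307i)·(-0.0058+0.3010i)  (+0.0243-0.1731i)·(+0.2243+0.2286i)  (+0.3679-0.1834i)·(-0.1068+0.0000i)  (+0.5637+0.3125i)·(-0.2243+0.2286i)  (+0.0593+0.6160i)·(-0.0058-0.3010i)
Y_2^-2(R⁻¹ n̂) = +0.002425+0.013792i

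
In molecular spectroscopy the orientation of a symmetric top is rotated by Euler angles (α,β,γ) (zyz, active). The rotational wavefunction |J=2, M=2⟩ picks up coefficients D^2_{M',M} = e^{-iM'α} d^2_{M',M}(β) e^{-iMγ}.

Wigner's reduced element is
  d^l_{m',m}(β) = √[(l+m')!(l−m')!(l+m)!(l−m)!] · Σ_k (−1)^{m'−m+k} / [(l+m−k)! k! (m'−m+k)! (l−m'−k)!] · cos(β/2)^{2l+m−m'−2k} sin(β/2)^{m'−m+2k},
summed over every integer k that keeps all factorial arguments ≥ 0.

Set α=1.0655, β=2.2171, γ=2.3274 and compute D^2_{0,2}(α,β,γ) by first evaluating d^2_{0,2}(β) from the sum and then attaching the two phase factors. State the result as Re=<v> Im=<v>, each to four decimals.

Split into d^2_{0,2}(β=2.2171) × two z-phases.
Half-angle: c=0.445960, s=0.895053. N=√(2·2·24·1)=9.797959
k: max(0,(2)−(0))=2 … min(2+(2),2−(0))=2
  k=2: (−1)^0·9.7980/(4)·0.4460^2·0.8951^2 = +0.390269
d^2_{0,2}(2.2171) = +0.390269
D = (+1.000000+0.000000i)·(+0.390269)·(-0.057557+0.998342i) = -0.022463+0.389622i

Re=-0.0225 Im=0.3896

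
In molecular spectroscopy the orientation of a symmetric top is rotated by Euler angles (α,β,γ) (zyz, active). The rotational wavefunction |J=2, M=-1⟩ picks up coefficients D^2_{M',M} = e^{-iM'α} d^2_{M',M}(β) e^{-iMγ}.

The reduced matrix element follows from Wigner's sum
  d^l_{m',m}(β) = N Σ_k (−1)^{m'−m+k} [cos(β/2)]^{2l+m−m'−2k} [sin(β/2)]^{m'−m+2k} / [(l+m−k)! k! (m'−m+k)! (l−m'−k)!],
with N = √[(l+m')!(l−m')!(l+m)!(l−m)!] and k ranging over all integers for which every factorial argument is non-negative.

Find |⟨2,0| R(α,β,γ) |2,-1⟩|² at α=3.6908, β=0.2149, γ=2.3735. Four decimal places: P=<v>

Split into d^2_{0,-1}(β=0.2149) × two z-phases.
c=cos(0.2149/2)=0.994233, s=sin(0.2149/2)=0.107243; N=√[2·2·1·6]=4.898979
The bounds max(0,m−m')=0 and min(l+m,l−m')=1 give 2 terms
  k=0: (−1)^1·4.8990/(2)·0.9942^3·0.1072^1 = -0.258173
  k=1: (−1)^2·4.8990/(2)·0.9942^1·0.1072^3 = +0.003004
d^2_{0,-1}(0.2149) = -0.258173 +0.003004 = -0.255169
|D^2_{0,-1}|² = |d^2_{0,-1}(β)|² = (-0.255169)² = 0.065111 (the z-rotation phases have unit modulus)

P=0.0651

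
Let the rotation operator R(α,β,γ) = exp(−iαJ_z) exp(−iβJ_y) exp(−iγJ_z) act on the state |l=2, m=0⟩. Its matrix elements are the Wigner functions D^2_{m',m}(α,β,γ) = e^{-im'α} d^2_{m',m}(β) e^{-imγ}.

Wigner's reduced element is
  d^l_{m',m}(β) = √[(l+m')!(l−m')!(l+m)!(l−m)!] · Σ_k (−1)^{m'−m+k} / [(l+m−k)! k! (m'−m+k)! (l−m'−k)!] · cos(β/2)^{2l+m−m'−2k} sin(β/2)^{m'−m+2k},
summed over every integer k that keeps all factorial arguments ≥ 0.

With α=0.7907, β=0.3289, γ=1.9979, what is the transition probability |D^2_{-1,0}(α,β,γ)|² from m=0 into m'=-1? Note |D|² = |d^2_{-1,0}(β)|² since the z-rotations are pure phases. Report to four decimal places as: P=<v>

P=0.1402

Split into d^2_{-1,0}(β=0.3289) × two z-phases.
c=cos(0.3289/2)=0.986509, s=sin(0.3289/2)=0.163710; N=√[1·6·2·2]=4.898979
k: max(0,(0)−(-1))=1 … min(2+(0),2−(-1))=2
  k=1: (−1)^0·4.8990/(2)·0.9865^3·0.1637^1 = +0.384993
  k=2: (−1)^1·4.8990/(2)·0.9865^1·0.1637^3 = -0.010602
d^2_{-1,0}(0.3289) = +0.384993 -0.010602 = +0.374391
|D^2_{-1,0}|² = |d^2_{-1,0}(β)|² = (+0.374391)² = 0.140168 (the z-rotation phases have unit modulus)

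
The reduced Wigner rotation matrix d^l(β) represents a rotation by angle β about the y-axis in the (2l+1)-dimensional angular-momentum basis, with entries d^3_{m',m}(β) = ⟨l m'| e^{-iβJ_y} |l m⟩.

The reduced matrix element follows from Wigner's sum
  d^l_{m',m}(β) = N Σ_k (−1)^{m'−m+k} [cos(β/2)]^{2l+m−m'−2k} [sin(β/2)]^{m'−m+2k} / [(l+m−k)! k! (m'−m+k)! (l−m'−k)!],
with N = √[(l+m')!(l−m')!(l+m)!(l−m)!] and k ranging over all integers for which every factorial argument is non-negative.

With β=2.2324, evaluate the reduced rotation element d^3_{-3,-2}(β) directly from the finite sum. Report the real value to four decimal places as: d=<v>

d=0.0359

d^3_{-3,-2}(β=2.2324) via Wigner's sum:
Half-angle: c=0.439100, s=0.898438. N=√(1·720·1·120)=293.938769
k∈{1} keeps every argument non-negative
  k=1: (−1)^0·293.9388/(120)·0.4391^5·0.8984^1 = +0.035924
d^3_{-3,-2}(2.2324) = +0.035924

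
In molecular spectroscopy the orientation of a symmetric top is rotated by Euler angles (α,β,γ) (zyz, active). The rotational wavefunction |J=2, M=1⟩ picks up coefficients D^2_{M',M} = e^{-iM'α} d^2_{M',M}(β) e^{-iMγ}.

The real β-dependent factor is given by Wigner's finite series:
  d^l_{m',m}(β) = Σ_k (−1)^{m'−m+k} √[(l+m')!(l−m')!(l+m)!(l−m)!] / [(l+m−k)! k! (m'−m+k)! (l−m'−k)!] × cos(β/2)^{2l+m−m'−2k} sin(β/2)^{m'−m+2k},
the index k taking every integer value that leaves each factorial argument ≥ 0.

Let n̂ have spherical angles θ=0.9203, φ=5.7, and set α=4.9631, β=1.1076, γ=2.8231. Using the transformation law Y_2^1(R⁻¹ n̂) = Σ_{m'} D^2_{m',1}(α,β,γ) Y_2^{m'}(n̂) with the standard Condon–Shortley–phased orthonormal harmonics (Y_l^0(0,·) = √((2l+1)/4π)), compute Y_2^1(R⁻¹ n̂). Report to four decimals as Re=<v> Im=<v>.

Re=-0.2662 Im=0.2593

Need the full column D^2_{m',1} for m'=−2..2 at α=4.9631, β=1.1076, γ=2.8231.
cos(β/2)=0.850532, sin(β/2)=0.525923
d^2_{-2,1}: single k=3 term ⇒ +0.247450;  D = +0.168831+0.180908i
d^2_{-1,1}: k∈[2..3] ⇒ +0.600271 -0.076505 = +0.523766;  D = -0.282290+0.441184i
d^2_{0,1}: k∈[1..2] ⇒ +0.792629 -0.303063 = +0.489566;  D = -0.464945-0.153300i
d^2_{1,1}: k∈[0..1] ⇒ +0.523315 -0.600271 = -0.076956;  D = -0.005212+0.076779i
d^2_{2,1}: single k=0 term ⇒ -0.647179;  D = -0.636381+0.117729i
Y_2^{m'}(θ=0.9203,φ=5.7) and Σ D·Y over m':
  (+0.1688+0.1809i)·(+0.0963+0.2249i)  (-0.2823+0.4412i)·(+0.3108+0.2050i)  (-0.4649-0.1533i)·(+0.0316+0.0000i)  (-0.0052+0.0768i)·(-0.3108+0.2050i)  (-0.6364+0.1177i)·(+0.0963-0.2249i)
Y_2^1(R⁻¹ n̂) = -0.266201+0.259279i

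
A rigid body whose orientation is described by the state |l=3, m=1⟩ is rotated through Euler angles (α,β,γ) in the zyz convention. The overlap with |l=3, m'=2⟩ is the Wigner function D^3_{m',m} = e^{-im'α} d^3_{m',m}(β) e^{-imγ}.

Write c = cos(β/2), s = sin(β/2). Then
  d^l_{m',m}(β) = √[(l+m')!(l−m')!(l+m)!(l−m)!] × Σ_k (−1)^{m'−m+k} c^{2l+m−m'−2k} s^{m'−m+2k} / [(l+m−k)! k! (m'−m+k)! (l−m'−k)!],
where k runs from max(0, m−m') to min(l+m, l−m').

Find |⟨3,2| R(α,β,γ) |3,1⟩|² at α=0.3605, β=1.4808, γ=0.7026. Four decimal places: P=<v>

P=0.0982

Split into d^3_{2,1}(β=1.4808) × two z-phases.
With c≡cos(β/2)=0.738199 and s≡sin(β/2)=0.674583, N=[120·1·24·2]^{1/2}=75.894664
The bounds max(0,m−m')=0 and min(l+m,l−m')=1 give 2 terms
  k=0: (−1)^1·75.8947/(24)·0.7382^5·0.6746^1 = -0.467630
  k=1: (−1)^2·75.8947/(12)·0.7382^3·0.6746^3 = +0.781010
d^3_{2,1}(1.4808) = -0.467630 +0.781010 = +0.313380
|D^3_{2,1}|² = |d^3_{2,1}(β)|² = (+0.313380)² = 0.098207 (the z-rotation phases have unit modulus)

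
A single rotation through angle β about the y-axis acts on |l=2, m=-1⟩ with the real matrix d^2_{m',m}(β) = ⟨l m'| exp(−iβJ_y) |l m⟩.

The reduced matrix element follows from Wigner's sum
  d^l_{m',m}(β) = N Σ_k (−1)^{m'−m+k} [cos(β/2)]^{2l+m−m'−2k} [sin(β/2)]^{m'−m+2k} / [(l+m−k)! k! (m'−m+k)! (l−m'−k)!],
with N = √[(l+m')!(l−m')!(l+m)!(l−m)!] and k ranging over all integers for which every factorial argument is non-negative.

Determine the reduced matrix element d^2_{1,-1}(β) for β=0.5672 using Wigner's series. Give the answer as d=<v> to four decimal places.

d^2_{1,-1}(β=0.5672) via Wigner's sum:
With c≡cos(β/2)=0.960054 and s≡sin(β/2)=0.279814, N=[6·1·1·6]^{1/2}=6.000000
The bounds max(0,m−m')=0 and min(l+m,l−m')=1 give 2 terms
  k=0: (−1)^2·6.0000/(2)·0.9601^2·0.2798^2 = +0.216496
  k=1: (−1)^3·6.0000/(6)·0.9601^0·0.2798^4 = -0.006130
d^2_{1,-1}(0.5672) = +0.216496 -0.006130 = +0.210366

d=0.2104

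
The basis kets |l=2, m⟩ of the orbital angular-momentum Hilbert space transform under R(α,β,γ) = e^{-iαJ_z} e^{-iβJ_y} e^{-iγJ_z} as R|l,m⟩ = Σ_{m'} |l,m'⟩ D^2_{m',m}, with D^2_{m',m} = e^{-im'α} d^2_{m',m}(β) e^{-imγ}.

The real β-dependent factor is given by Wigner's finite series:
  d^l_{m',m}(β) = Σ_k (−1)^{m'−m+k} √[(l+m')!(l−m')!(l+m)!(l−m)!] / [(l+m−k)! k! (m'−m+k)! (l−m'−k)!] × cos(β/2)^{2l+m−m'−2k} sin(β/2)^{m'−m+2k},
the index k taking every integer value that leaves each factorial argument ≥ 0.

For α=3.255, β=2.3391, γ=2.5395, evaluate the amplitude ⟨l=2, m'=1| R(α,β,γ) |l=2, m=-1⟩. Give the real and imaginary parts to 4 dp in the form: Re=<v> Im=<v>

Re=-0.2493 Im=0.2167

D^2_{1,-1}(3.255,2.3391,2.5395) = e^{-i·1·3.255}·d^2_{1,-1}(2.3391)·e^{-i·-1·2.5395}. Compute d first:
Half-angle: c=0.390566, s=0.920575. N=√(6·1·1·6)=6.000000
Admissible k: 0..1 (factorial args all ≥0)
  k=0: (−1)^2·6.0000/(2)·0.3906^2·0.9206^2 = +0.387818
  k=1: (−1)^3·6.0000/(6)·0.3906^0·0.9206^4 = -0.718185
d^2_{1,-1}(2.3391) = +0.387818 -0.718185 = -0.330367
Phases: e^{-i·(1)·3.255}=-0.993576+0.113164i, e^{-i·(-1)·2.5395}=-0.824152+0.566368i ⇒ D=-0.249350+0.216719i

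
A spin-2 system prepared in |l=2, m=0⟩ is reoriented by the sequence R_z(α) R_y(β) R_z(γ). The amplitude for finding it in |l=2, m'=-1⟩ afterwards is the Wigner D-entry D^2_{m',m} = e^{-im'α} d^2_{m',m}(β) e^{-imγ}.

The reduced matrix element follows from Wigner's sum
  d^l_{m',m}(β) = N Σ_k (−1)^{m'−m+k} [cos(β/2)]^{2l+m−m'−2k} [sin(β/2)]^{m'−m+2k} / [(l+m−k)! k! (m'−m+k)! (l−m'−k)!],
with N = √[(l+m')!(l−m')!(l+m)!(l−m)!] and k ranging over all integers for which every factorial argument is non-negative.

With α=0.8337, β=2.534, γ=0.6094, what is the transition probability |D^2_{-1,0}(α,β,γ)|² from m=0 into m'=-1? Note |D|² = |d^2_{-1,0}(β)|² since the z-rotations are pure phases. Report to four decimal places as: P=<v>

P=0.3295

First d^2_{-1,0}(β=2.534), then the phase factors e^{-i(-1)α} and e^{-i(0)γ}:
With c≡cos(β/2)=0.299145 and s≡sin(β/2)=0.954208, N=[1·6·2·2]^{1/2}=4.898979
k∈{1,2} keeps every argument non-negative
  k=1: (−1)^0·4.8990/(2)·0.2991^3·0.9542^1 = +0.062570
  k=2: (−1)^1·4.8990/(2)·0.2991^1·0.9542^3 = -0.636628
d^2_{-1,0}(2.534) = +0.062570 -0.636628 = -0.574059
|D^2_{-1,0}|² = |d^2_{-1,0}(β)|² = (-0.574059)² = 0.329543 (the z-rotation phases have unit modulus)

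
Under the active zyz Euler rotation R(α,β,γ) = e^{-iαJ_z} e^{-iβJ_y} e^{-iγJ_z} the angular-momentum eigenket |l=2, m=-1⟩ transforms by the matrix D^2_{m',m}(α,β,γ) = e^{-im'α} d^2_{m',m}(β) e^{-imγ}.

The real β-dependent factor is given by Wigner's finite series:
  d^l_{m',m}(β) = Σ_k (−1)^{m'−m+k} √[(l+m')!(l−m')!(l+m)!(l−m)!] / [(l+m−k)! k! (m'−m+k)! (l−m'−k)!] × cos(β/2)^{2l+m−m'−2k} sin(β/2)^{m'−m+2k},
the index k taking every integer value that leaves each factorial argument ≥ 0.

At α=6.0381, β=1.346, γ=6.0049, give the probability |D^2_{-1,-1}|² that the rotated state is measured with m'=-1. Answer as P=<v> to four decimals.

D^2_{-1,-1}(6.0381,1.346,6.0049) = e^{-i·-1·6.0381}·d^2_{-1,-1}(1.346)·e^{-i·-1·6.0049}. Compute d first:
With c≡cos(β/2)=0.781955 and s≡sin(β/2)=0.623335, N=[1·6·1·6]^{1/2}=6.000000
k: max(0,(-1)−(-1))=0 … min(2+(-1),2−(-1))=1
  k=0: (−1)^0·6.0000/(6)·0.7820^4·0.6233^0 = +0.373876
  k=1: (−1)^1·6.0000/(2)·0.7820^2·0.6233^2 = -0.712734
d^2_{-1,-1}(1.346) = +0.373876 -0.712734 = -0.338858
|D^2_{-1,-1}|² = |d^2_{-1,-1}(β)|² = (-0.338858)² = 0.114825 (the z-rotation phases have unit modulus)

P=0.1148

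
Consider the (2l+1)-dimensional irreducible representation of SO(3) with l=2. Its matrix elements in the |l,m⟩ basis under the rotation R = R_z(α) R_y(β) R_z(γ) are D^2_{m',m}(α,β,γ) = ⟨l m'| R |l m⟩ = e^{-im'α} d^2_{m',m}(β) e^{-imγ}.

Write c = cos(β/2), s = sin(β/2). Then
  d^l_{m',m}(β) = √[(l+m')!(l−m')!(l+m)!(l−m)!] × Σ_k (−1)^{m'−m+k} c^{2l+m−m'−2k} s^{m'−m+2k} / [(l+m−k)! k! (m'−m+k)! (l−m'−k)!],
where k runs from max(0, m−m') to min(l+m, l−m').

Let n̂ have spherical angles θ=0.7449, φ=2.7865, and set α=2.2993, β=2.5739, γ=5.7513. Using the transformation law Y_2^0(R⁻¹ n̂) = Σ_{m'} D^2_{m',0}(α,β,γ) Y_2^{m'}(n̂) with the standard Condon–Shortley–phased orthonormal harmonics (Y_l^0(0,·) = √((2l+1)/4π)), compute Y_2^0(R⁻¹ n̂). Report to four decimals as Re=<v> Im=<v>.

Need the full column D^2_{m',0} for m'=−2..2 at α=2.2993, β=2.5739, γ=5.7513.
cos(β/2)=0.280050, sin(β/2)=0.959985
d^2_{-2,0}: single k=2 term ⇒ +0.177042;  D = -0.020102-0.175897i
d^2_{-1,0}: k∈[1..2] ⇒ +0.051647 -0.606883 = -0.555236;  D = +0.369651-0.414301i
d^2_{0,0}: k∈[0..2] ⇒ +0.006151 -0.289108 +0.849295 = +0.566337;  D = +0.566337+0.000000i
d^2_{1,0}: k∈[0..1] ⇒ -0.051647 +0.606883 = +0.555236;  D = -0.369651-0.414301i
d^2_{2,0}: single k=0 term ⇒ +0.177042;  D = -0.020102+0.175897i
Y_2^{m'}(θ=0.7449,φ=2.7865) and Σ D·Y over m':
  (-0.0201-0.1759i)·(+0.1346+0.1157i)  (+0.3697-0.4143i)·(-0.3610-0.1339i)  (+0.5663+0.0000i)·(+0.1960+0.0000i)  (-0.3697-0.4143i)·(+0.3610-0.1339i)  (-0.0201+0.1759i)·(+0.1346-0.1157i)
Y_2^0(R⁻¹ n̂) = -0.231506+0.000000i

Re=-0.2315 Im=0.0000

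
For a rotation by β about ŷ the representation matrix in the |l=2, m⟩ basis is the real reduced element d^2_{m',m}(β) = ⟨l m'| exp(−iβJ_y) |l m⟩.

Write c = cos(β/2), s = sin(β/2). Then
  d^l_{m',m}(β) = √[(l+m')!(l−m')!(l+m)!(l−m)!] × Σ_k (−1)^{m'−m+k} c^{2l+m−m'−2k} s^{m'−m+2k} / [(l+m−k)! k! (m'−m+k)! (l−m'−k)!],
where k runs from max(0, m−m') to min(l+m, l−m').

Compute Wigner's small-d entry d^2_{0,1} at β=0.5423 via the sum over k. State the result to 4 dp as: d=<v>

d=0.5414

d^2_{0,1}(β=0.5423) via Wigner's sum:
With c≡cos(β/2)=0.963464 and s≡sin(β/2)=0.267840, N=[2·2·6·1]^{1/2}=4.898979
k∈{1,2} keeps every argument non-negative
  k=1: (−1)^0·4.8990/(2)·0.9635^3·0.2678^1 = +0.586754
  k=2: (−1)^1·4.8990/(2)·0.9635^1·0.2678^3 = -0.045346
d^2_{0,1}(0.5423) = +0.586754 -0.045346 = +0.541409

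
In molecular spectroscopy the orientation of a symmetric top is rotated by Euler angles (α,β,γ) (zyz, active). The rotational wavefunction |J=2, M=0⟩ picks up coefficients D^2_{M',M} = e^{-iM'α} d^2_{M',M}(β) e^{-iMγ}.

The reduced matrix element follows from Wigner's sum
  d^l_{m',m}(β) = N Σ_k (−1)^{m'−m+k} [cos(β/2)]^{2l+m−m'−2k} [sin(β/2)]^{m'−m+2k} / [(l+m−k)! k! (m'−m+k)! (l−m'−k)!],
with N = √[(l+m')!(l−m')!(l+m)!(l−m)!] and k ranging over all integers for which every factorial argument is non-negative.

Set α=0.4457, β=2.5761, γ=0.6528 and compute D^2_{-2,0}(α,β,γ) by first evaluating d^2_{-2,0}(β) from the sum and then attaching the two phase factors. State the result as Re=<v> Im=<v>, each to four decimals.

Re=0.1105 Im=0.1368

D^2_{-2,0}(0.4457,2.5761,0.6528) = e^{-i·-2·0.4457}·d^2_{-2,0}(2.5761)·e^{-i·0·0.6528}. Compute d first:
With c≡cos(β/2)=0.278994 and s≡sin(β/2)=0.960293, N=[1·24·2·2]^{1/2}=9.797959
k∈{2} keeps every argument non-negative
  k=2: (−1)^0·9.7980/(4)·0.2790^2·0.9603^2 = +0.175822
d^2_{-2,0}(2.5761) = +0.175822
Attach z-rotation phases: D = e^{-i(-2)(0.4457)}·(+0.175822)·e^{-i(0)(0.6528)} = +0.110473+0.136781i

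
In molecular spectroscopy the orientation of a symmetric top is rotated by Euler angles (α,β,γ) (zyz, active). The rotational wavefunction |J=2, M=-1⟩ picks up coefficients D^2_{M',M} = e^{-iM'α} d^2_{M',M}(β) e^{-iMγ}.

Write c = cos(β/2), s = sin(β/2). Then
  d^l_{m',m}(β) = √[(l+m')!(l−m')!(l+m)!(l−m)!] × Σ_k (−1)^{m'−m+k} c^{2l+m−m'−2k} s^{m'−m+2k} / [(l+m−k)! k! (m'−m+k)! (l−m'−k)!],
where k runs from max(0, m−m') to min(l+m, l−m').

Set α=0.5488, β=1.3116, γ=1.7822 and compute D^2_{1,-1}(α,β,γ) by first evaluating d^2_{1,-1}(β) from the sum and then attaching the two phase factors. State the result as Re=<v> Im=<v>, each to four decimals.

D^2_{1,-1}(0.5488,1.3116,1.7822) = e^{-i·1·0.5488}·d^2_{1,-1}(1.3116)·e^{-i·-1·1.7822}. Compute d first:
With c≡cos(β/2)=0.792560 and s≡sin(β/2)=0.609793, N=[6·1·1·6]^{1/2}=6.000000
The bounds max(0,m−m')=0 and min(l+m,l−m')=1 give 2 terms
  k=0: (−1)^2·6.0000/(2)·0.7926^2·0.6098^2 = +0.700731
  k=1: (−1)^3·6.0000/(6)·0.7926^0·0.6098^4 = -0.138271
d^2_{1,-1}(1.3116) = +0.700731 -0.138271 = +0.562460
D = (+0.853151-0.521664i)·(+0.562460)·(-0.209833+0.977737i) = +0.186192+0.530749i

Re=0.1862 Im=0.5307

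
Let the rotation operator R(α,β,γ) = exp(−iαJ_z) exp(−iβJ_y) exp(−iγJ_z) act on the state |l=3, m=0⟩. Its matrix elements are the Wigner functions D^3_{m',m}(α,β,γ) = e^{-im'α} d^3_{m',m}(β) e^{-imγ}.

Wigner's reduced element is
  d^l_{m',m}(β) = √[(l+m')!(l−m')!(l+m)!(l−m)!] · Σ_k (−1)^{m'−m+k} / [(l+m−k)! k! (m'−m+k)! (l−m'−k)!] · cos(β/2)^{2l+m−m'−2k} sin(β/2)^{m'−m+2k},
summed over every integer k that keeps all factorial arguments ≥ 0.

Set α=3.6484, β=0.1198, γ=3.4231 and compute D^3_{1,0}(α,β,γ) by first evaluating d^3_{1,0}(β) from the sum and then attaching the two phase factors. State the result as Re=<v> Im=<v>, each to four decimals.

Re=0.1778 Im=-0.0987

Split into d^3_{1,0}(β=0.1198) × two z-phases.
c=cos(0.1198/2)=0.998207, s=sin(0.1198/2)=0.059864; N=√[24·2·6·6]=41.569219
The bounds max(0,m−m')=0 and min(l+m,l−m')=2 give 3 terms
  k=0: (−1)^1·41.5692/(12)·0.9982^5·0.0599^1 = -0.205523
  k=1: (−1)^2·41.5692/(4)·0.9982^3·0.0599^3 = +0.002218
  k=2: (−1)^3·41.5692/(12)·0.9982^1·0.0599^5 = -0.000003
d^3_{1,0}(0.1198) = -0.205523 +0.002218 -0.000003 = -0.203308
D = (-0.874299+0.485388i)·(-0.203308)·(+1.000000+0.000000i) = +0.177752-0.098683i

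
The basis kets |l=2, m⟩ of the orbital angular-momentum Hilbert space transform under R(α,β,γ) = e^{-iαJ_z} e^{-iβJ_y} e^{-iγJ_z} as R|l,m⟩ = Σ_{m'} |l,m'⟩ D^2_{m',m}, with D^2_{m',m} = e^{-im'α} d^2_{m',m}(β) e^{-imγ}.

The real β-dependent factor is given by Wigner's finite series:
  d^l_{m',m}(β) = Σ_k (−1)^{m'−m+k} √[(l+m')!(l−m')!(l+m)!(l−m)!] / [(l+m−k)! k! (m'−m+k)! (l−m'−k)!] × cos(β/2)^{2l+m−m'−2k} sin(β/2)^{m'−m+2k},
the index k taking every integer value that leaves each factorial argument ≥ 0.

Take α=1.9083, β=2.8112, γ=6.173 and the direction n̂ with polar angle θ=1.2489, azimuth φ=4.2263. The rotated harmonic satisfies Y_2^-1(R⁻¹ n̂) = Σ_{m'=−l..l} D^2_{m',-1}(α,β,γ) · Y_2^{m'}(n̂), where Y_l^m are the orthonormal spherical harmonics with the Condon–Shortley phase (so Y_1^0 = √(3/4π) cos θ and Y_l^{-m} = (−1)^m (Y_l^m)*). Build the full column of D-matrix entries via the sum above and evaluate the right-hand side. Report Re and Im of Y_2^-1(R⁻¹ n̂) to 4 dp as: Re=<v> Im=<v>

Re=-0.1679 Im=0.2936

Need the full column D^2_{m',-1} for m'=−2..2 at α=1.9083, β=2.8112, γ=6.173.
cos(β/2)=0.164446, sin(β/2)=0.986386
d^2_{-2,-1}: single k=1 term ⇒ +0.008773;  D = -0.007410-0.004696i
d^2_{-1,-1}: k∈[0..1] ⇒ +0.000731 -0.078934 = -0.078202;  D = +0.017624-0.076190i
d^2_{0,-1}: k∈[0..1] ⇒ -0.010745 +0.386580 = +0.375836;  D = +0.373556-0.041328i
d^2_{1,-1}: k∈[0..1] ⇒ +0.078934 -0.946646 = -0.867713;  D = +0.375618+0.782200i
d^2_{2,-1}: single k=0 term ⇒ -0.315641;  D = +0.223238-0.223146i
Y_2^{m'}(θ=1.2489,φ=4.2263) and Σ D·Y over m':
  (-0.0074-0.0047i)·(-0.1959-0.2872i)  (+0.0176-0.0762i)·(-0.1083+0.2050i)  (+0.3736-0.0413i)·(-0.2207+0.0000i)  (+0.3756+0.7822i)·(+0.1083+0.2050i)  (+0.2232-0.2231i)·(-0.1959+0.2872i)
Y_2^-1(R⁻¹ n̂) = -0.167939+0.293577i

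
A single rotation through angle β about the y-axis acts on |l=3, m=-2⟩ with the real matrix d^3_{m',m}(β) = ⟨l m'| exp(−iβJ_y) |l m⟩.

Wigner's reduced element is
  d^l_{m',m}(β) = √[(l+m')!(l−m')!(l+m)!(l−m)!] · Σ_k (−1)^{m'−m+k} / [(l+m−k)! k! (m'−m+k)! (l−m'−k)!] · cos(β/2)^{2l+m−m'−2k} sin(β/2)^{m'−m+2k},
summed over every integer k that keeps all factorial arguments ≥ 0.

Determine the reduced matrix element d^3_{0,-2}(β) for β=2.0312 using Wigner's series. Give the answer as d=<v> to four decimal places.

d=-0.4883

d^3_{0,-2}(β=2.0312) via Wigner's sum:
c=cos(2.0312/2)=0.527110, s=sin(2.0312/2)=0.849797; N=√[6·6·1·120]=65.726707
k: max(0,(-2)−(0))=0 … min(3+(-2),3−(0))=1
  k=0: (−1)^2·65.7267/(12)·0.5271^4·0.8498^2 = +0.305349
  k=1: (−1)^3·65.7267/(12)·0.5271^2·0.8498^4 = -0.793641
d^3_{0,-2}(2.0312) = +0.305349 -0.793641 = -0.488292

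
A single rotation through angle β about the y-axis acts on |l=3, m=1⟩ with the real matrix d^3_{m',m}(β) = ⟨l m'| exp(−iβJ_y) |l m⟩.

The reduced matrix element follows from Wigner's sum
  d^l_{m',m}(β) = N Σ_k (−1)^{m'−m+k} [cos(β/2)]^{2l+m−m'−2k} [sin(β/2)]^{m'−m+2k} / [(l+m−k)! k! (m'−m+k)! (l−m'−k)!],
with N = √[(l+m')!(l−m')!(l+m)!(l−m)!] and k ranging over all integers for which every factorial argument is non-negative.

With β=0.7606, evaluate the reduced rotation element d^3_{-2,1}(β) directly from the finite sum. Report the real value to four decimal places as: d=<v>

d^3_{-2,1}(β=0.7606) via Wigner's sum:
c=cos(0.7606/2)=0.928553, s=sin(0.7606/2)=0.371199; N=√[1·120·24·2]=75.894664
The bounds max(0,m−m')=3 and min(l+m,l−m')=4 give 2 terms
  k=3: (−1)^0·75.8947/(12)·0.9286^3·0.3712^3 = +0.258983
  k=4: (−1)^1·75.8947/(24)·0.9286^1·0.3712^5 = -0.020694
d^3_{-2,1}(0.7606) = +0.258983 -0.020694 = +0.238289

d=0.2383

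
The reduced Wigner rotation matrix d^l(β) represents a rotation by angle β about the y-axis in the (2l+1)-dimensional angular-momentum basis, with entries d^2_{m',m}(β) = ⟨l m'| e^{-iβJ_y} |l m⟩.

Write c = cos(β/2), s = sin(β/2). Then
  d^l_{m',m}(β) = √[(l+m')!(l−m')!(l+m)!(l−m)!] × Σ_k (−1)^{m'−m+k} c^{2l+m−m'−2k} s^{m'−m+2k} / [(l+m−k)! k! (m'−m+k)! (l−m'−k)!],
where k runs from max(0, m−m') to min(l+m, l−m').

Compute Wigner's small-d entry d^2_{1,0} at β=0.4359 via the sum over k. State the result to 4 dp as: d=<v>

d=-0.4688

d^2_{1,0}(β=0.4359) via Wigner's sum:
Half-angle: c=0.976343, s=0.216229. N=√(6·1·2·2)=4.898979
The bounds max(0,m−m')=0 and min(l+m,l−m')=1 give 2 terms
  k=0: (−1)^1·4.8990/(2)·0.9763^3·0.2162^1 = -0.492942
  k=1: (−1)^2·4.8990/(2)·0.9763^1·0.2162^3 = +0.024178
d^2_{1,0}(0.4359) = -0.492942 +0.024178 = -0.468764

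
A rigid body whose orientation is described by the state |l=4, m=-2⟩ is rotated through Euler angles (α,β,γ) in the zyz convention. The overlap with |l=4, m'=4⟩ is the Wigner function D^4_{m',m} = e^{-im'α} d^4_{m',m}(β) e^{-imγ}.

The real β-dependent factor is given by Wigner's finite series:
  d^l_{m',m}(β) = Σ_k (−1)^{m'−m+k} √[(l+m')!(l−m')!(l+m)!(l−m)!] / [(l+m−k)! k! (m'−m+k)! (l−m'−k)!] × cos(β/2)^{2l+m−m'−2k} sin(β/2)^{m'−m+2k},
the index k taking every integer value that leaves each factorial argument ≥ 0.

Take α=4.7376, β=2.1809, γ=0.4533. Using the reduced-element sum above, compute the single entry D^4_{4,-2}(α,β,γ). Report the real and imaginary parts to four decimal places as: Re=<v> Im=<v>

D^4_{4,-2}(4.7376,2.1809,0.4533) = e^{-i·4·4.7376}·d^4_{4,-2}(2.1809)·e^{-i·-2·0.4533}. Compute d first:
Half-angle: c=0.462086, s=0.886835. N=√(40320·1·2·720)=7619.763776
k∈{0} keeps every argument non-negative
  k=0: (−1)^6·7619.7638/(1440)·0.4621^2·0.8868^6 = +0.549645
d^4_{4,-2}(2.1809) = +0.549645
Attach z-rotation phases: D = e^{-i(4)(4.7376)}·(+0.549645)·e^{-i(-2)(0.4533)} = +0.380665+0.396489i

Re=0.3807 Im=0.3965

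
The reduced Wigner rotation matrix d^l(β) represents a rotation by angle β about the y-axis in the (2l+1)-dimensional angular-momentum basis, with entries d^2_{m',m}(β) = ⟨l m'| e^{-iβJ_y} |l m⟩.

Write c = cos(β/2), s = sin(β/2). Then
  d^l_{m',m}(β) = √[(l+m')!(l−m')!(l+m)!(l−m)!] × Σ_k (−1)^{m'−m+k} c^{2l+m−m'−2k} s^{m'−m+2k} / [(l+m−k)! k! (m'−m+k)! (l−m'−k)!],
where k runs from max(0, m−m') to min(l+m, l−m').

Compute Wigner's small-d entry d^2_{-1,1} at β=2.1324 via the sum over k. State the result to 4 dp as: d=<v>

d^2_{-1,1}(β=2.1324) via Wigner's sum:
Half-angle: c=0.483454, s=0.875370. N=√(1·6·6·1)=6.000000
Admissible k: 2..3 (factorial args all ≥0)
  k=2: (−1)^0·6.0000/(2)·0.4835^2·0.8754^2 = +0.537297
  k=3: (−1)^1·6.0000/(6)·0.4835^0·0.8754^4 = -0.587173
d^2_{-1,1}(2.1324) = +0.537297 -0.587173 = -0.049875

d=-0.0499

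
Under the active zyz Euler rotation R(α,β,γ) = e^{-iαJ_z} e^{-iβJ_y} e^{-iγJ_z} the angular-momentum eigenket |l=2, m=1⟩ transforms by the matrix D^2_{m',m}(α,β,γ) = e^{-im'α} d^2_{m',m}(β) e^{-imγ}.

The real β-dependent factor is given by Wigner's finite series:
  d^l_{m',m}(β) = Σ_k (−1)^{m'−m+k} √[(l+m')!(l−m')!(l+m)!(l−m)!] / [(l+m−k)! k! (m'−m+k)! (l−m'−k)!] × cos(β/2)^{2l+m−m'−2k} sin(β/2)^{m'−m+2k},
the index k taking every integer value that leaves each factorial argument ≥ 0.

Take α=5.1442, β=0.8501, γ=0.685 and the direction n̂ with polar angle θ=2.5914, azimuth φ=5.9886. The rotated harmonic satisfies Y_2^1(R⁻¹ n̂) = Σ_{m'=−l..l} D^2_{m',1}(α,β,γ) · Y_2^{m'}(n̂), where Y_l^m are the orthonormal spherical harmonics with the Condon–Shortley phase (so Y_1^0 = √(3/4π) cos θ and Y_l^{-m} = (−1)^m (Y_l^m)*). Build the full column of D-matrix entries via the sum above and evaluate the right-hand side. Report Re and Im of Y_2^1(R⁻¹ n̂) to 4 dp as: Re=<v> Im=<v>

Need the full column D^2_{m',1} for m'=−2..2 at α=5.1442, β=0.8501, γ=0.685.
cos(β/2)=0.911018, sin(β/2)=0.412366
d^2_{-2,1}: single k=3 term ⇒ +0.127763;  D = -0.125731-0.022700i
d^2_{-1,1}: k∈[2..3] ⇒ +0.423391 -0.028916 = +0.394475;  D = -0.098813-0.381899i
d^2_{0,1}: k∈[1..2] ⇒ +0.763730 -0.156478 = +0.607252;  D = +0.470268-0.384192i
d^2_{1,1}: k∈[0..1] ⇒ +0.688824 -0.423391 = +0.265433;  D = +0.238546+0.116406i
d^2_{2,1}: single k=0 term ⇒ -0.623583;  D = +0.013826-0.623430i
Y_2^{m'}(θ=2.5914,φ=5.9886) and Σ D·Y over m':
  (-0.1257-0.0227i)·(+0.0878+0.0587i)  (-0.0988-0.3819i)·(-0.3295-0.1000i)  (+0.4703-0.3842i)·(+0.3721+0.0000i)  (+0.2385+0.1164i)·(+0.3295-0.1000i)  (+0.0138-0.6234i)·(+0.0878-0.0587i)
Y_2^1(R⁻¹ n̂) = +0.214538-0.057667i

Re=0.2145 Im=-0.0577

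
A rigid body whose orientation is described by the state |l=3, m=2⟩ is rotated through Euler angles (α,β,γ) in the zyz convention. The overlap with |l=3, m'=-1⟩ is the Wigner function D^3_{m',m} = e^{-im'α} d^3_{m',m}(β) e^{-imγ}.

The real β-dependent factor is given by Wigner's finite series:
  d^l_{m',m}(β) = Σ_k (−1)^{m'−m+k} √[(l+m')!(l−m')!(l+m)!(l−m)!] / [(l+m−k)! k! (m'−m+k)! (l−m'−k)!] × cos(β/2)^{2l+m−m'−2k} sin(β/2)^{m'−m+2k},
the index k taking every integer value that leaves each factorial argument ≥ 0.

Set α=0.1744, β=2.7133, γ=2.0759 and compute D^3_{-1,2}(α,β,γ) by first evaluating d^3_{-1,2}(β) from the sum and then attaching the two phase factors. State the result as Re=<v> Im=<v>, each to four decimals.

Re=0.3635 Im=-0.4021

D^3_{-1,2}(0.1744,2.7133,2.0759) = e^{-i·-1·0.1744}·d^3_{-1,2}(2.7133)·e^{-i·2·2.0759}. Compute d first:
Half-angle: c=0.212513, s=0.977158. N=√(2·24·120·1)=75.894664
Admissible k: 3..4 (factorial args all ≥0)
  k=3: (−1)^0·75.8947/(12)·0.2125^3·0.9772^3 = +0.056635
  k=4: (−1)^1·75.8947/(24)·0.2125^1·0.9772^5 = -0.598702
d^3_{-1,2}(2.7133) = +0.056635 -0.598702 = -0.542067
Attach z-rotation phases: D = e^{-i(-1)(0.1744)}·(-0.542067)·e^{-i(2)(2.0759)} = +0.363499-0.402126i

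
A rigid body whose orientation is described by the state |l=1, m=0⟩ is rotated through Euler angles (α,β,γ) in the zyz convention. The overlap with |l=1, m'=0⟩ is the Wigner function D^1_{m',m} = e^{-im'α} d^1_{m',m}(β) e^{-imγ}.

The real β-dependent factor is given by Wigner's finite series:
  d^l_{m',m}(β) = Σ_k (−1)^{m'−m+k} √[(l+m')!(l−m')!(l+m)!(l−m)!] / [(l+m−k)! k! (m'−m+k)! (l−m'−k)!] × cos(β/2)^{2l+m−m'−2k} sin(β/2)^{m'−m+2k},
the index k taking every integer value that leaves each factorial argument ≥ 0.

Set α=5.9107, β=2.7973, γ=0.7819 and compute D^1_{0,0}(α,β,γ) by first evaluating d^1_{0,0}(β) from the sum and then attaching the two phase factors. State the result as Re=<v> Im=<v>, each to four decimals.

First d^1_{0,0}(β=2.7973), then the phase factors e^{-i(0)α} and e^{-i(0)γ}:
With c≡cos(β/2)=0.171297 and s≡sin(β/2)=0.985219, N=[1·1·1·1]^{1/2}=1.000000
k: max(0,(0)−(0))=0 … min(1+(0),1−(0))=1
  k=0: (−1)^0·1.0000/(1)·0.1713^2·0.9852^0 = +0.029343
  k=1: (−1)^1·1.0000/(1)·0.1713^0·0.9852^2 = -0.970657
d^1_{0,0}(2.7973) = +0.029343 -0.970657 = -0.941314
Phases: e^{-i·(0)·5.9107}=+1.000000+0.000000i, e^{-i·(0)·0.7819}=+1.000000+0.000000i ⇒ D=-0.941314+0.000000i

Re=-0.9413 Im=0.0000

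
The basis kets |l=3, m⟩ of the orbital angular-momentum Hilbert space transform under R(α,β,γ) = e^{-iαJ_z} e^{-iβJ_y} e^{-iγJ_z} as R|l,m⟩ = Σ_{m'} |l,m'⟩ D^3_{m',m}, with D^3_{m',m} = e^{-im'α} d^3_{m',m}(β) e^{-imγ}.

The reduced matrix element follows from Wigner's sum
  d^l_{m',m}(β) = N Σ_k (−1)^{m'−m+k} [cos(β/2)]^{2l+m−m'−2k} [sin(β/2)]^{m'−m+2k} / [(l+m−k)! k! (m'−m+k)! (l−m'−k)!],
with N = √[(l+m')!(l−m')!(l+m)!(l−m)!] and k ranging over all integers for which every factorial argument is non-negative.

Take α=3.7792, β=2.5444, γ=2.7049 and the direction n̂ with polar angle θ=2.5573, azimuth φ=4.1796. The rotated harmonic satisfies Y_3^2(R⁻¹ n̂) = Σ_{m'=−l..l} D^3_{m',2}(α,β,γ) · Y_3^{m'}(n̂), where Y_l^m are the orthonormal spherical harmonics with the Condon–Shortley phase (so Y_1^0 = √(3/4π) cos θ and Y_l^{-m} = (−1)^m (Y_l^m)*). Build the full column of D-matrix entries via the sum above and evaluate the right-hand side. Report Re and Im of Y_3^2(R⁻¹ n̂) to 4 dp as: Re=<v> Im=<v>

Need the full column D^3_{m',2} for m'=−3..3 at α=3.7792, β=2.5444, γ=2.7049.
cos(β/2)=0.294179, sin(β/2)=0.955750
d^3_{-3,2}: single k=5 term ⇒ +0.574658;  D = +0.538749-0.199953i
d^3_{-2,2}: k∈[4..5] ⇒ +0.361053 -0.762196 = -0.401143;  D = +0.219099-0.336023i
d^3_{-1,2}: k∈[3..4] ⇒ +0.140572 -0.741880 = -0.601309;  D = +0.035939+0.600234i
d^3_{0,2}: k∈[2..3] ⇒ +0.037471 -0.395514 = -0.358043;  D = -0.229948-0.274442i
d^3_{1,2}: k∈[1..2] ⇒ +0.006659 -0.140572 = -0.133913;  D = +0.130208+0.031282i
d^3_{2,2}: k∈[0..1] ⇒ +0.000648 -0.034206 = -0.033558;  D = -0.030885+0.013125i
d^3_{3,2}: single k=0 term ⇒ -0.005158;  D = +0.002614-0.004447i
Y_3^{m'}(θ=2.5573,φ=4.1796) and Σ D·Y over m':
  (+0.5387-0.2000i)·(+0.0700+0.0019i)  (+0.2191-0.3360i)·(+0.1255+0.2270i)  (+0.0359+0.6002i)·(-0.2244+0.3806i)  (-0.2299-0.2744i)·(-0.1490+0.0000i)  (+0.1302+0.0313i)·(+0.2244+0.3806i)  (-0.0309+0.0131i)·(+0.1255-0.2270i)  (+0.0026-0.0044i)·(-0.0700+0.0019i)
Y_3^2(R⁻¹ n̂) = -0.044153-0.020006i

Re=-0.0442 Im=-0.0200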